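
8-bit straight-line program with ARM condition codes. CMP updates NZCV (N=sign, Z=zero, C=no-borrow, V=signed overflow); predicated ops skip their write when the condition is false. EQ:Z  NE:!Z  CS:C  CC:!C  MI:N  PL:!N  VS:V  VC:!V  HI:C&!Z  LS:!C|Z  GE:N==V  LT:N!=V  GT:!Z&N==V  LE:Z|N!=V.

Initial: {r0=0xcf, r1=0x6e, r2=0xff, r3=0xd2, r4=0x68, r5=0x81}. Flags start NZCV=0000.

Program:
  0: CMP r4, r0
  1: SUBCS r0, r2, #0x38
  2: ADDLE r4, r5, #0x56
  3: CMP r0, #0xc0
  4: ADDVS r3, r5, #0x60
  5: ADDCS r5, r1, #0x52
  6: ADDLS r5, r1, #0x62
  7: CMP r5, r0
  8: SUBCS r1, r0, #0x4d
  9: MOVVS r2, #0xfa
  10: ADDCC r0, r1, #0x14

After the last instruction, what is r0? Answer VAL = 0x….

VAL = 0x82

0: ✓ CMP  NZCV=1001
1: · SUBCS
2: · ADDLE
3: ✓ CMP  NZCV=0010
4: · ADDVS
5: ✓ ADDCS  r5←0xc0
6: · ADDLS
7: ✓ CMP  NZCV=1000
8: · SUBCS
9: · MOVVS
10: ✓ ADDCC  r0←0x82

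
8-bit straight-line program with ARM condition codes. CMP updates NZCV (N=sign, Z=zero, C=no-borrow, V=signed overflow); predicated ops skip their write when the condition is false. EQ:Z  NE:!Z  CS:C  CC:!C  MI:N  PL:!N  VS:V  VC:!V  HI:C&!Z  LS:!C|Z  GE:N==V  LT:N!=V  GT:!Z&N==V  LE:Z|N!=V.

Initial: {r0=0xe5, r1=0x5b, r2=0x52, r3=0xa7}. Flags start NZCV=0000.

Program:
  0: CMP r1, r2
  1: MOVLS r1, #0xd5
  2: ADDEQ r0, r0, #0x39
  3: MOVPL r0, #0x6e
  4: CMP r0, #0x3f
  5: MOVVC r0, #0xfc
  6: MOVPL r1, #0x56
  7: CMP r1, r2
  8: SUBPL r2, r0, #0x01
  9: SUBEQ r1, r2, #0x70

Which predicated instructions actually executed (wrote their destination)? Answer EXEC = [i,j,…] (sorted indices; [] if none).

EXEC = [3,5,6,8]

0: ✓ CMP  NZCV=0010
1: · MOVLS
2: · ADDEQ
3: ✓ MOVPL  r0←0x6e
4: ✓ CMP  NZCV=0010
5: ✓ MOVVC  r0←0xfc
6: ✓ MOVPL  r1←0x56
7: ✓ CMP  NZCV=0010
8: ✓ SUBPL  r2←0xfb
9: · SUBEQ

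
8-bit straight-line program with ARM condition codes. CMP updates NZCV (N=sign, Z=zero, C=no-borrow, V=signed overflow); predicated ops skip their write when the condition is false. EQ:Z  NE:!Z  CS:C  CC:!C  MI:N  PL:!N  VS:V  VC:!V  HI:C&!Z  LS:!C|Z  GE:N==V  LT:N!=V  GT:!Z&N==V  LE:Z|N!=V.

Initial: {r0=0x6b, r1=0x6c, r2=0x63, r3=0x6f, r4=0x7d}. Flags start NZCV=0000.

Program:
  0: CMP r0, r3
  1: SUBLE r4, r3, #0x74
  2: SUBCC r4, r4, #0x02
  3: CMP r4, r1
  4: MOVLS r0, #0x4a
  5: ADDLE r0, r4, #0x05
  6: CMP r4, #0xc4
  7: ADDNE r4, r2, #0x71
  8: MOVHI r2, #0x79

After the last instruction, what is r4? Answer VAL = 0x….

VAL = 0xd4

0: ✓ CMP  NZCV=1000
1: ✓ SUBLE  r4←0xfb
2: ✓ SUBCC  r4←0xf9
3: ✓ CMP  NZCV=1010
4: · MOVLS
5: ✓ ADDLE  r0←0xfe
6: ✓ CMP  NZCV=0010
7: ✓ ADDNE  r4←0xd4
8: ✓ MOVHI  r2←0x79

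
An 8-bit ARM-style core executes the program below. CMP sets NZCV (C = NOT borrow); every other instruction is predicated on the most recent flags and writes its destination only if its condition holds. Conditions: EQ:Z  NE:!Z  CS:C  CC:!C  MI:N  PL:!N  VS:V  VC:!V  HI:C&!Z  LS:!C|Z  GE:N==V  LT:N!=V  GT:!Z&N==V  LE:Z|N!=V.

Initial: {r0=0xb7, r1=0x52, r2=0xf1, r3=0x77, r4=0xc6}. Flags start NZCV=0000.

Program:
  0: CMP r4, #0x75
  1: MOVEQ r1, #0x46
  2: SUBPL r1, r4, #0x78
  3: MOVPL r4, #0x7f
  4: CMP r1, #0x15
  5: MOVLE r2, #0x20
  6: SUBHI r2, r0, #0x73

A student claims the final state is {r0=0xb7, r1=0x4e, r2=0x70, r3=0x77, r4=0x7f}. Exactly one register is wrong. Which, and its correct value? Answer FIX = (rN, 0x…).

FIX = (r2, 0x44)

0: ✓ CMP  NZCV=0011
1: · MOVEQ
2: ✓ SUBPL  r1←0x4e
3: ✓ MOVPL  r4←0x7f
4: ✓ CMP  NZCV=0010
5: · MOVLE
6: ✓ SUBHI  r2←0x44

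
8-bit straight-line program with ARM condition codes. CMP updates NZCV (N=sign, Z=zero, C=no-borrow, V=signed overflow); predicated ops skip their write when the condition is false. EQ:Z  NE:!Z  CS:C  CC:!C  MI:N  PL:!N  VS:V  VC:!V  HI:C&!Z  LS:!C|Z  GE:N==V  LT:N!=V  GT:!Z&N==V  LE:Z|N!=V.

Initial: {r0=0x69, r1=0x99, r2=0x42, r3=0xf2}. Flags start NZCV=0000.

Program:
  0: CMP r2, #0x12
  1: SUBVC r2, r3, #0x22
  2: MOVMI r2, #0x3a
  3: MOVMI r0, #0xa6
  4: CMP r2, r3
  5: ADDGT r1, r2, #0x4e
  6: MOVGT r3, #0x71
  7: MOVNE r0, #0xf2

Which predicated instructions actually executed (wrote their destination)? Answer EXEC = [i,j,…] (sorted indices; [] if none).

[0] flags=0010 → (cmp)
[1] flags=0010 VC?T → r2=0xd0
[2] flags=0010 MI?F → skip
[3] flags=0010 MI?F → skip
[4] flags=1000 → (cmp)
[5] flags=1000 GT?F → skip
[6] flags=1000 GT?F → skip
[7] flags=1000 NE?T → r0=0xf2

EXEC = [1,7]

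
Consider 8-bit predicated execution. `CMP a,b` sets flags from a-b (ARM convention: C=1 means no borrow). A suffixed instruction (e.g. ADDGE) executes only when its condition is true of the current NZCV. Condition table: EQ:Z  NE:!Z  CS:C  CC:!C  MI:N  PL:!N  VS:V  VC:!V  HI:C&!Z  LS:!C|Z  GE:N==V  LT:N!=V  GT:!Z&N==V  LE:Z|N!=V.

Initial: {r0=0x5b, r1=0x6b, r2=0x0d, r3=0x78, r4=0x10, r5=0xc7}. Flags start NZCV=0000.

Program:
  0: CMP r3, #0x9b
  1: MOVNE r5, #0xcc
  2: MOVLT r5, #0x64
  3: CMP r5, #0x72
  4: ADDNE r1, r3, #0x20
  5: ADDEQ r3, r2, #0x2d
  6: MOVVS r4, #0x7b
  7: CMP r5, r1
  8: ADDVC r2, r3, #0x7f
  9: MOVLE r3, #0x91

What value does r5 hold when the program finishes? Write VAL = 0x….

VAL = 0xcc

[0] flags=1001 → (cmp)
[1] flags=1001 NE?T → r5=0xcc
[2] flags=1001 LT?F → skip
[3] flags=0011 → (cmp)
[4] flags=0011 NE?T → r1=0x98
[5] flags=0011 EQ?F → skip
[6] flags=0011 VS?T → r4=0x7b
[7] flags=0010 → (cmp)
[8] flags=0010 VC?T → r2=0xf7
[9] flags=0010 LE?F → skip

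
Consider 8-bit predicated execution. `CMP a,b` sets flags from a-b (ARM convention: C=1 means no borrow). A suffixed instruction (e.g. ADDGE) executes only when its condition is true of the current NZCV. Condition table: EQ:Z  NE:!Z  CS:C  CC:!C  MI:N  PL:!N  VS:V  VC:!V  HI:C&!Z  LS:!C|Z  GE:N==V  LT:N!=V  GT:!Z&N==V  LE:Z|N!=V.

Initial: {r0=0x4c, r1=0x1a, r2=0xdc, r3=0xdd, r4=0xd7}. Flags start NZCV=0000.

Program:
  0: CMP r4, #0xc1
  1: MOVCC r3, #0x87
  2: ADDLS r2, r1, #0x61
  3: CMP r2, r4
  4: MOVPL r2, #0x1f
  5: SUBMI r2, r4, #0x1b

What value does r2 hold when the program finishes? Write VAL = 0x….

[0] flags=0010 → (cmp)
[1] flags=0010 CC?F → skip
[2] flags=0010 LS?F → skip
[3] flags=0010 → (cmp)
[4] flags=0010 PL?T → r2=0x1f
[5] flags=0010 MI?F → skip

VAL = 0x1f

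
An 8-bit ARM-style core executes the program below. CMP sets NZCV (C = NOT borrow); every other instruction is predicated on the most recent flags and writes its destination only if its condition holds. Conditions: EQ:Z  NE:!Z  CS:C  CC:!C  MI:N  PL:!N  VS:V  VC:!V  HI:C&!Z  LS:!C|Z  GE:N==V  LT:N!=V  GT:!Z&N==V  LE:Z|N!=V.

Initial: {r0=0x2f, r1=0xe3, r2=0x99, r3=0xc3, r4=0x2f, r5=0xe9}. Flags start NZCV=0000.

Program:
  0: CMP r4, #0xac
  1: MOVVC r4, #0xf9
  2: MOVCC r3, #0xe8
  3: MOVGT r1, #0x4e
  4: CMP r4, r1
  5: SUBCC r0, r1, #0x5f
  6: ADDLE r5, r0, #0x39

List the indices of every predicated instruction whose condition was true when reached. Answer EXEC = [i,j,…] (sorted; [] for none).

[0] flags=1001 → (cmp)
[1] flags=1001 VC?F → skip
[2] flags=1001 CC?T → r3=0xe8
[3] flags=1001 GT?T → r1=0x4e
[4] flags=1000 → (cmp)
[5] flags=1000 CC?T → r0=0xef
[6] flags=1000 LE?T → r5=0x28

EXEC = [2,3,5,6]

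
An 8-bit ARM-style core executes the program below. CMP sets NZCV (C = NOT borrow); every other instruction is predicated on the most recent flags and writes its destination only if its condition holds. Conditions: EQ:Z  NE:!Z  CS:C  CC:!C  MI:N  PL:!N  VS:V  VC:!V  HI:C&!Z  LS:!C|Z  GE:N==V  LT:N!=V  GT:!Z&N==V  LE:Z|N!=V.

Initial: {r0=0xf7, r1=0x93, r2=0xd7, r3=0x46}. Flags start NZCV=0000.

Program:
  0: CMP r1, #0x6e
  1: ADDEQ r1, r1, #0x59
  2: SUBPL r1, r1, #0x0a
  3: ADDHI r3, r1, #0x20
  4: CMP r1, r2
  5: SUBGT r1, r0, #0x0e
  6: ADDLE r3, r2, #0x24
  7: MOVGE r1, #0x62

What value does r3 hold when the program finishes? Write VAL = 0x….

VAL = 0xfb

0: ✓ CMP  NZCV=0011
1: · ADDEQ
2: ✓ SUBPL  r1←0x89
3: ✓ ADDHI  r3←0xa9
4: ✓ CMP  NZCV=1000
5: · SUBGT
6: ✓ ADDLE  r3←0xfb
7: · MOVGE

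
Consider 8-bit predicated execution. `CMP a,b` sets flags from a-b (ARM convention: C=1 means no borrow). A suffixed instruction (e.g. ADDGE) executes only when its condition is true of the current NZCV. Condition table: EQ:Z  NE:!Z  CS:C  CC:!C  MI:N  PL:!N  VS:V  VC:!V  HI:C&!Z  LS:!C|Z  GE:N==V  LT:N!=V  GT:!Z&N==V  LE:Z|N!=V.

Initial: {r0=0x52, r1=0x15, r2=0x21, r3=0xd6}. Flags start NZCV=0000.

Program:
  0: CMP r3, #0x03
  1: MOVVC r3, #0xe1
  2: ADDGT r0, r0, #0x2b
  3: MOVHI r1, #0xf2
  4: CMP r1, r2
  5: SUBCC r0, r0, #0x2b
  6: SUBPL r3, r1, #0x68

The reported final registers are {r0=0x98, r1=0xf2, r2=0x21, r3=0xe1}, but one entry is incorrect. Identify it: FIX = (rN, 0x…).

[0] flags=1010 → (cmp)
[1] flags=1010 VC?T → r3=0xe1
[2] flags=1010 GT?F → skip
[3] flags=1010 HI?T → r1=0xf2
[4] flags=1010 → (cmp)
[5] flags=1010 CC?F → skip
[6] flags=1010 PL?F → skip

FIX = (r0, 0x52)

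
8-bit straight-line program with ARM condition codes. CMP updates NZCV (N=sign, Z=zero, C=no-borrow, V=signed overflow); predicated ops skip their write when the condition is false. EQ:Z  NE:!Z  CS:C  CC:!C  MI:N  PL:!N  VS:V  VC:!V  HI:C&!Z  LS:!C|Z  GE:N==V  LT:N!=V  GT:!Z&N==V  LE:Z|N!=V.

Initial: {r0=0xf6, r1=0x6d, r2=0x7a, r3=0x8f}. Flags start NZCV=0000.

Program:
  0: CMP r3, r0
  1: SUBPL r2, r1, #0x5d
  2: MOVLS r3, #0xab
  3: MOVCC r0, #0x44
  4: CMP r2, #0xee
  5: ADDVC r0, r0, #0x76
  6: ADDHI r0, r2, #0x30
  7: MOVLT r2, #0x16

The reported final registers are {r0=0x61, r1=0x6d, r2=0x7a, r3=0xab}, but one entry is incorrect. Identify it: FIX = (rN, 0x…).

FIX = (r0, 0x44)

[0] flags=1000 → (cmp)
[1] flags=1000 PL?F → skip
[2] flags=1000 LS?T → r3=0xab
[3] flags=1000 CC?T → r0=0x44
[4] flags=1001 → (cmp)
[5] flags=1001 VC?F → skip
[6] flags=1001 HI?F → skip
[7] flags=1001 LT?F → skip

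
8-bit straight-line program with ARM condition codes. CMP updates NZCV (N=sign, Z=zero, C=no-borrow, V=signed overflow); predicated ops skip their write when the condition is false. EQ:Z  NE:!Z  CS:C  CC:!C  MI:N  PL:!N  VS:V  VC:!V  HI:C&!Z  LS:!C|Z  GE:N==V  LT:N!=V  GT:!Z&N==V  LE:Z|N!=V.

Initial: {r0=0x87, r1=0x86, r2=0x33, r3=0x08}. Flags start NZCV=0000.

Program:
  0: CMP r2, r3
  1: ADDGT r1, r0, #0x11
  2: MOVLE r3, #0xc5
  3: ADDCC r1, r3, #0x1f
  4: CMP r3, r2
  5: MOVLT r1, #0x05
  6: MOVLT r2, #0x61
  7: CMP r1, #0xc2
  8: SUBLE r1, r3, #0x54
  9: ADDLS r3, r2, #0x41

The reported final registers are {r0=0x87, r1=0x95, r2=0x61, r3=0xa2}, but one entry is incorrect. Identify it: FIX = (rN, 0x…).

[0] flags=0010 → (cmp)
[1] flags=0010 GT?T → r1=0x98
[2] flags=0010 LE?F → skip
[3] flags=0010 CC?F → skip
[4] flags=1000 → (cmp)
[5] flags=1000 LT?T → r1=0x05
[6] flags=1000 LT?T → r2=0x61
[7] flags=0000 → (cmp)
[8] flags=0000 LE?F → skip
[9] flags=0000 LS?T → r3=0xa2

FIX = (r1, 0x05)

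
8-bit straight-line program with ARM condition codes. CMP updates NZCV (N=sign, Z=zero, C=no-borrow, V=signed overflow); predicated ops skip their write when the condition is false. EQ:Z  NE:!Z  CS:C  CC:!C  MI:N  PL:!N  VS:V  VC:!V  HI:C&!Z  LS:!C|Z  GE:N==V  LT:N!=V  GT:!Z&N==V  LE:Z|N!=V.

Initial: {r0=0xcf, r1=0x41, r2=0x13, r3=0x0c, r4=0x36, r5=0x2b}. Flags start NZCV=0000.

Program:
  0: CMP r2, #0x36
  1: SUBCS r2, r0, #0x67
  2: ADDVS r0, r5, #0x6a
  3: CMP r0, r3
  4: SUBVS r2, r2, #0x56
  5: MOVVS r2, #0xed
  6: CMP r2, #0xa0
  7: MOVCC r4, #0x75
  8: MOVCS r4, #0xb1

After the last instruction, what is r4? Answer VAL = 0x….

VAL = 0x75

[0] flags=1000 → (cmp)
[1] flags=1000 CS?F → skip
[2] flags=1000 VS?F → skip
[3] flags=1010 → (cmp)
[4] flags=1010 VS?F → skip
[5] flags=1010 VS?F → skip
[6] flags=0000 → (cmp)
[7] flags=0000 CC?T → r4=0x75
[8] flags=0000 CS?F → skip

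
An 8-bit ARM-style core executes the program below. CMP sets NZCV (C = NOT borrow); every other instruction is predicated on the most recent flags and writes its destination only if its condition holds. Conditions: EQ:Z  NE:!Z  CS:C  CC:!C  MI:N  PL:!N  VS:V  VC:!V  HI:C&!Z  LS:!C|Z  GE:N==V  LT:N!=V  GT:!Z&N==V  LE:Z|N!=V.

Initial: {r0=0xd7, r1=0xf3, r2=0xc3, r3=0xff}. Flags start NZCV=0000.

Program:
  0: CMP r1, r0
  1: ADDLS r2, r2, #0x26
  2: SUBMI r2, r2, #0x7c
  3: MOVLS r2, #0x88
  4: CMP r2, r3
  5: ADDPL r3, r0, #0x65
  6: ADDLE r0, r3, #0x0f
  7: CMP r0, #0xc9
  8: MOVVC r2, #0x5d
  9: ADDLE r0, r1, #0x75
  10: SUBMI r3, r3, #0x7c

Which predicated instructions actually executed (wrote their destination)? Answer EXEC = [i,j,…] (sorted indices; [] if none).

0: ✓ CMP  NZCV=0010
1: · ADDLS
2: · SUBMI
3: · MOVLS
4: ✓ CMP  NZCV=1000
5: · ADDPL
6: ✓ ADDLE  r0←0x0e
7: ✓ CMP  NZCV=0000
8: ✓ MOVVC  r2←0x5d
9: · ADDLE
10: · SUBMI

EXEC = [6,8]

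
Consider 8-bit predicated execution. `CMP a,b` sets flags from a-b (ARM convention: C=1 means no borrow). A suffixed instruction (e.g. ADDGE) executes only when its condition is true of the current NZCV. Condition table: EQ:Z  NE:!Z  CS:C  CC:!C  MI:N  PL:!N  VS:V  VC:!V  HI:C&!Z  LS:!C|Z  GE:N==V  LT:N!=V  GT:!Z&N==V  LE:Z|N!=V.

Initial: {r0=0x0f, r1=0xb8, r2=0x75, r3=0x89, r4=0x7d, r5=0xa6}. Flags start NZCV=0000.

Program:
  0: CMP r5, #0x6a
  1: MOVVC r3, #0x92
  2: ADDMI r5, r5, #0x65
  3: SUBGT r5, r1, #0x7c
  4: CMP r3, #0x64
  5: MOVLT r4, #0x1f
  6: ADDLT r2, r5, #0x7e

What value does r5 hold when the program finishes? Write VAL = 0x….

0: ✓ CMP  NZCV=0011
1: · MOVVC
2: · ADDMI
3: · SUBGT
4: ✓ CMP  NZCV=0011
5: ✓ MOVLT  r4←0x1f
6: ✓ ADDLT  r2←0x24

VAL = 0xa6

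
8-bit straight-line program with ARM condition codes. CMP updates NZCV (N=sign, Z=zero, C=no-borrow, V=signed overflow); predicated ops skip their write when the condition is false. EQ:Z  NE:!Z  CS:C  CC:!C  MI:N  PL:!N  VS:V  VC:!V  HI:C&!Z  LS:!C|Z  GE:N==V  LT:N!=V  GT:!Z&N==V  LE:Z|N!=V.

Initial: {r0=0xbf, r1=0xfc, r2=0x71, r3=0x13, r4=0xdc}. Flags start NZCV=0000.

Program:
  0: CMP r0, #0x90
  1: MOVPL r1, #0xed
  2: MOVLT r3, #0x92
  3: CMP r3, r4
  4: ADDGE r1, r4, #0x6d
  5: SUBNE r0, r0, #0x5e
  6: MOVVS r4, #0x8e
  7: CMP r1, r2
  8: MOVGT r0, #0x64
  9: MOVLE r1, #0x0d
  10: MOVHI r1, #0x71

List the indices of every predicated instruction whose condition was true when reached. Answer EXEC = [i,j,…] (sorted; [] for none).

EXEC = [1,4,5,9]

[0] flags=0010 → (cmp)
[1] flags=0010 PL?T → r1=0xed
[2] flags=0010 LT?F → skip
[3] flags=0000 → (cmp)
[4] flags=0000 GE?T → r1=0x49
[5] flags=0000 NE?T → r0=0x61
[6] flags=0000 VS?F → skip
[7] flags=1000 → (cmp)
[8] flags=1000 GT?F → skip
[9] flags=1000 LE?T → r1=0x0d
[10] flags=1000 HI?F → skip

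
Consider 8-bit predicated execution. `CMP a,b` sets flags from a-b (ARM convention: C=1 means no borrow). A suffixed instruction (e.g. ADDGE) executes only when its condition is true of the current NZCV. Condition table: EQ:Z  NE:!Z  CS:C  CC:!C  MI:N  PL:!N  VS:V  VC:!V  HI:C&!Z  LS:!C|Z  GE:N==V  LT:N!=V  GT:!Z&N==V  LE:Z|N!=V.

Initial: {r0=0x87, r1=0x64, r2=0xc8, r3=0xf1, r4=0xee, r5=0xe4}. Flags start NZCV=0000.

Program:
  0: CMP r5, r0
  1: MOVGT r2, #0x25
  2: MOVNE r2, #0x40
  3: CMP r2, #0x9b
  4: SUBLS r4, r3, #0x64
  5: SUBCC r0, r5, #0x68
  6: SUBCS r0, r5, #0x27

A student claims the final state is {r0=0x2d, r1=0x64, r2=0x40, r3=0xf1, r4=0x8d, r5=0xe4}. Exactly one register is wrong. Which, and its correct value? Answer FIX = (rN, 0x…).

[0] flags=0010 → (cmp)
[1] flags=0010 GT?T → r2=0x25
[2] flags=0010 NE?T → r2=0x40
[3] flags=1001 → (cmp)
[4] flags=1001 LS?T → r4=0x8d
[5] flags=1001 CC?T → r0=0x7c
[6] flags=1001 CS?F → skip

FIX = (r0, 0x7c)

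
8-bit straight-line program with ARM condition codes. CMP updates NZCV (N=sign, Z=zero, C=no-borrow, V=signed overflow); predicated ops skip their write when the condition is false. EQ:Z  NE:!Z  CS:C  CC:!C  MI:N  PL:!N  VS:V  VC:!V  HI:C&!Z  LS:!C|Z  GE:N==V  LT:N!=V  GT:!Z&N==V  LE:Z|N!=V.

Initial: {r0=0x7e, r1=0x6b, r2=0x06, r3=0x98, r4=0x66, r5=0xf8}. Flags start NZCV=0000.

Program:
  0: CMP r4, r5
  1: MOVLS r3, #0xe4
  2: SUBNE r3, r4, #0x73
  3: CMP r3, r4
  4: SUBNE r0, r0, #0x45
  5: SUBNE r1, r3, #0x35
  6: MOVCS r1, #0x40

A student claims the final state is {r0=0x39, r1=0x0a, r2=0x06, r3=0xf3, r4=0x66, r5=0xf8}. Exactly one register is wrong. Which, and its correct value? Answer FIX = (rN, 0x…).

[0] flags=0000 → (cmp)
[1] flags=0000 LS?T → r3=0xe4
[2] flags=0000 NE?T → r3=0xf3
[3] flags=1010 → (cmp)
[4] flags=1010 NE?T → r0=0x39
[5] flags=1010 NE?T → r1=0xbe
[6] flags=1010 CS?T → r1=0x40

FIX = (r1, 0x40)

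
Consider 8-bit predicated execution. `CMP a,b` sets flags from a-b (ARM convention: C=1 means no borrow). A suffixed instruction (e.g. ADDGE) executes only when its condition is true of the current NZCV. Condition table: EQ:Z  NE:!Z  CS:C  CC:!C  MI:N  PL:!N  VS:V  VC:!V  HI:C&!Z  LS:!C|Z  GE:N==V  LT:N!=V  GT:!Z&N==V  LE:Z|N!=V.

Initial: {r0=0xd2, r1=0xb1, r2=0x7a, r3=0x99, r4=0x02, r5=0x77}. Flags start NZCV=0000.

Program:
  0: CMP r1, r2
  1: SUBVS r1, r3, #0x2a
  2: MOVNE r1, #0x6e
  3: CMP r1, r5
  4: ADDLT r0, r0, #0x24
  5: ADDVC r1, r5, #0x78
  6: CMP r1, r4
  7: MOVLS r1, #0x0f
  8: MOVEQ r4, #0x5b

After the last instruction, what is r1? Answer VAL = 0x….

VAL = 0xef

[0] flags=0011 → (cmp)
[1] flags=0011 VS?T → r1=0x6f
[2] flags=0011 NE?T → r1=0x6e
[3] flags=1000 → (cmp)
[4] flags=1000 LT?T → r0=0xf6
[5] flags=1000 VC?T → r1=0xef
[6] flags=1010 → (cmp)
[7] flags=1010 LS?F → skip
[8] flags=1010 EQ?F → skip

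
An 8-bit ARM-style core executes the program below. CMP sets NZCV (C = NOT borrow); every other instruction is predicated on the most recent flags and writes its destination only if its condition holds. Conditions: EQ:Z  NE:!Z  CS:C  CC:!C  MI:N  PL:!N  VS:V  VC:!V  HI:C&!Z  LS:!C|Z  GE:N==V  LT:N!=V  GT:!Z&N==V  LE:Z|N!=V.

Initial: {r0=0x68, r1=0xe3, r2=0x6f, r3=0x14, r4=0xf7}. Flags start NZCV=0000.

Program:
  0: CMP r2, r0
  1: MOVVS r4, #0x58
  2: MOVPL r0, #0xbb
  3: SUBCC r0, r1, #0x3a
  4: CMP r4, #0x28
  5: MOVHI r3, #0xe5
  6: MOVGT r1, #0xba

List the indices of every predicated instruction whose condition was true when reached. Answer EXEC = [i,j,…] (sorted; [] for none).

EXEC = [2,5]

0: ✓ CMP  NZCV=0010
1: · MOVVS
2: ✓ MOVPL  r0←0xbb
3: · SUBCC
4: ✓ CMP  NZCV=1010
5: ✓ MOVHI  r3←0xe5
6: · MOVGT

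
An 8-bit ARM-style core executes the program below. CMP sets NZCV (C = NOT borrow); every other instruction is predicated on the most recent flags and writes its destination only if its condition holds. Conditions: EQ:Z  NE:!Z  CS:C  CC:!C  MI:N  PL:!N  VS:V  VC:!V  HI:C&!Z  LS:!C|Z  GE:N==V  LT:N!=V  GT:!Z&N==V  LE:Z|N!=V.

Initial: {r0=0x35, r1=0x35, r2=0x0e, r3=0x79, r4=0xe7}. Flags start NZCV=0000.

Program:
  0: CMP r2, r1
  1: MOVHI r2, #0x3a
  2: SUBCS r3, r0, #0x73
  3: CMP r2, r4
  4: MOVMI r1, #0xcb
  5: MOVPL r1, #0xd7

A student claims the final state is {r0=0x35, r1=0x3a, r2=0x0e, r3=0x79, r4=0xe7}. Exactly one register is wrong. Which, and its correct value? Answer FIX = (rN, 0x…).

FIX = (r1, 0xd7)

0: ✓ CMP  NZCV=1000
1: · MOVHI
2: · SUBCS
3: ✓ CMP  NZCV=0000
4: · MOVMI
5: ✓ MOVPL  r1←0xd7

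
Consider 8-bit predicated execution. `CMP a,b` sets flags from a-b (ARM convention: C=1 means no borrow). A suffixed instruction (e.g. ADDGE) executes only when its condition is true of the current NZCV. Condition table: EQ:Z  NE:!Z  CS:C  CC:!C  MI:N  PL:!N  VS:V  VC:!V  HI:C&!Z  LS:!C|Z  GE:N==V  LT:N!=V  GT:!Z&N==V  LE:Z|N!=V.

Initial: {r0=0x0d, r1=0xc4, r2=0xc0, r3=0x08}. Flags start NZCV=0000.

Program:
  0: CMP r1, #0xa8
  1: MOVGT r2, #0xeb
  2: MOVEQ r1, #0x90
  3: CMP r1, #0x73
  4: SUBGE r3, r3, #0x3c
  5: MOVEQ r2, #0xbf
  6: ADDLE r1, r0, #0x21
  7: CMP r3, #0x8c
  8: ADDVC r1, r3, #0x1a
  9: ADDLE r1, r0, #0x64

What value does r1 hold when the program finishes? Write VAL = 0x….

VAL = 0x22

[0] flags=0010 → (cmp)
[1] flags=0010 GT?T → r2=0xeb
[2] flags=0010 EQ?F → skip
[3] flags=0011 → (cmp)
[4] flags=0011 GE?F → skip
[5] flags=0011 EQ?F → skip
[6] flags=0011 LE?T → r1=0x2e
[7] flags=0000 → (cmp)
[8] flags=0000 VC?T → r1=0x22
[9] flags=0000 LE?F → skip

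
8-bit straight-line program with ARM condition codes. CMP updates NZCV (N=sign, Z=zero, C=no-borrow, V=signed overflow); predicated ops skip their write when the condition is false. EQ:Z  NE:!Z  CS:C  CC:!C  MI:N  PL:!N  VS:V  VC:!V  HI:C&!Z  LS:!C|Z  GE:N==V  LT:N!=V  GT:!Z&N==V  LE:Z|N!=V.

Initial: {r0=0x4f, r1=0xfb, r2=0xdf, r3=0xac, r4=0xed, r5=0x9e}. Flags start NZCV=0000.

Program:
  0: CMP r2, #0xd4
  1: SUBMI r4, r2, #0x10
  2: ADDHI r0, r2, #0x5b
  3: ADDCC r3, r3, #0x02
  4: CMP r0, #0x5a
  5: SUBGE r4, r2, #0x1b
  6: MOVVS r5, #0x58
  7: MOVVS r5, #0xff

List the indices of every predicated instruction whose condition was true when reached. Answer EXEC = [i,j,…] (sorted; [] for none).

0: ✓ CMP  NZCV=0010
1: · SUBMI
2: ✓ ADDHI  r0←0x3a
3: · ADDCC
4: ✓ CMP  NZCV=1000
5: · SUBGE
6: · MOVVS
7: · MOVVS

EXEC = [2]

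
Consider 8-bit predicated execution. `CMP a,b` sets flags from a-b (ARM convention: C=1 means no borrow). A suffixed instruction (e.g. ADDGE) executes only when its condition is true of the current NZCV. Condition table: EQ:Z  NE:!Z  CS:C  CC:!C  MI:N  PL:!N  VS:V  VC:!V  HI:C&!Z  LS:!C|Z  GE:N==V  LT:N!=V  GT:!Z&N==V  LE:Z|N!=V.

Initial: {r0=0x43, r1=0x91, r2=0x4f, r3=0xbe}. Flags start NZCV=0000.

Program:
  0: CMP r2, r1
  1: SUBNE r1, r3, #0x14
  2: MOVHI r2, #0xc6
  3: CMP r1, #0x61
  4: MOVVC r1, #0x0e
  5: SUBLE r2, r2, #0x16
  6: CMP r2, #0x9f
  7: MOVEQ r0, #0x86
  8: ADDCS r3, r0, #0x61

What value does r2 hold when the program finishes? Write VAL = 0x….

VAL = 0x39

[0] flags=1001 → (cmp)
[1] flags=1001 NE?T → r1=0xaa
[2] flags=1001 HI?F → skip
[3] flags=0011 → (cmp)
[4] flags=0011 VC?F → skip
[5] flags=0011 LE?T → r2=0x39
[6] flags=1001 → (cmp)
[7] flags=1001 EQ?F → skip
[8] flags=1001 CS?F → skip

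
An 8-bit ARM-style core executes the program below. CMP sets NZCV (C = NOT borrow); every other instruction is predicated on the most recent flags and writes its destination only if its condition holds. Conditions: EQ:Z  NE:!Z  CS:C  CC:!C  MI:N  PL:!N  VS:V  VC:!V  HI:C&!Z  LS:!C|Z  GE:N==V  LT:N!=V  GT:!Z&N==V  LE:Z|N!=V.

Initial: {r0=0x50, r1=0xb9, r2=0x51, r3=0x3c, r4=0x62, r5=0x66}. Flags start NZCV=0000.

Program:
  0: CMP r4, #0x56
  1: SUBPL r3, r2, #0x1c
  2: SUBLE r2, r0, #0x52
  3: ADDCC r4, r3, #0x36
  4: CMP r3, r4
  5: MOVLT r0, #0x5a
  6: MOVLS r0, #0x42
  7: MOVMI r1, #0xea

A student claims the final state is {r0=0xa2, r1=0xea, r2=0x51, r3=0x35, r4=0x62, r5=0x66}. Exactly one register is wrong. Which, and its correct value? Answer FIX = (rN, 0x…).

[0] flags=0010 → (cmp)
[1] flags=0010 PL?T → r3=0x35
[2] flags=0010 LE?F → skip
[3] flags=0010 CC?F → skip
[4] flags=1000 → (cmp)
[5] flags=1000 LT?T → r0=0x5a
[6] flags=1000 LS?T → r0=0x42
[7] flags=1000 MI?T → r1=0xea

FIX = (r0, 0x42)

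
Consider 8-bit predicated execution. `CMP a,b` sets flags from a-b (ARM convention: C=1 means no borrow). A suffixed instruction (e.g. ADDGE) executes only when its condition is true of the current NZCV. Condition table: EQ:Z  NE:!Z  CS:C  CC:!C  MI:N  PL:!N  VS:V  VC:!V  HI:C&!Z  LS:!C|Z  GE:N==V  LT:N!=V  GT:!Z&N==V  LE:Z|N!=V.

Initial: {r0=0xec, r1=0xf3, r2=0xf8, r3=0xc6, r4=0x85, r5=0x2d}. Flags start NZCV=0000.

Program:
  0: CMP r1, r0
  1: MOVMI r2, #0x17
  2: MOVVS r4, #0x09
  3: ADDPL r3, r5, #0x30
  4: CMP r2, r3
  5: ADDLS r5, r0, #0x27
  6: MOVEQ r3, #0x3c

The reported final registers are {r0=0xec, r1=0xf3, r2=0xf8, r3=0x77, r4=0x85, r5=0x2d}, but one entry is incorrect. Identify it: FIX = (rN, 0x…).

0: ✓ CMP  NZCV=0010
1: · MOVMI
2: · MOVVS
3: ✓ ADDPL  r3←0x5d
4: ✓ CMP  NZCV=1010
5: · ADDLS
6: · MOVEQ

FIX = (r3, 0x5d)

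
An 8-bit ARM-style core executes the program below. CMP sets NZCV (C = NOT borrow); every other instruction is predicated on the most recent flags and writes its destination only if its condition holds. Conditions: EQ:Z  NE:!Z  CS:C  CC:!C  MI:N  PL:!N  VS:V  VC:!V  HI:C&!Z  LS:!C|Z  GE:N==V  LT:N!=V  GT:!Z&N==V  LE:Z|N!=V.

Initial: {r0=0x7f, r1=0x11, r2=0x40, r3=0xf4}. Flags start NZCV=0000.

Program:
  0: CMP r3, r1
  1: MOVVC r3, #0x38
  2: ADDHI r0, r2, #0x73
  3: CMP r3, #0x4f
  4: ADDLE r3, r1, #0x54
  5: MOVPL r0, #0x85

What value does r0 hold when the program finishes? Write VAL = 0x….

0: ✓ CMP  NZCV=1010
1: ✓ MOVVC  r3←0x38
2: ✓ ADDHI  r0←0xb3
3: ✓ CMP  NZCV=1000
4: ✓ ADDLE  r3←0x65
5: · MOVPL

VAL = 0xb3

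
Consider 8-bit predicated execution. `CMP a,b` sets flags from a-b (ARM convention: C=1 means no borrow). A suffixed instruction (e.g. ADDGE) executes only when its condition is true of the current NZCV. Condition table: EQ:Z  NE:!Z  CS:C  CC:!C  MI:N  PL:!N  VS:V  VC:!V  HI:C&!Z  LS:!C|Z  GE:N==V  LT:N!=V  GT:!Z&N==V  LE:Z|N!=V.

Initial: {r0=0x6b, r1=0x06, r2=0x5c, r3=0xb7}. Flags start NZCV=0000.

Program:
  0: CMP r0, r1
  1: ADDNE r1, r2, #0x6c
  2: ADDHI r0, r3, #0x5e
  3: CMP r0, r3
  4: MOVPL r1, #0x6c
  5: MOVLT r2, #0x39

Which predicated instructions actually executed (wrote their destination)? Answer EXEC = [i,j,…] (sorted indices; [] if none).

0: ✓ CMP  NZCV=0010
1: ✓ ADDNE  r1←0xc8
2: ✓ ADDHI  r0←0x15
3: ✓ CMP  NZCV=0000
4: ✓ MOVPL  r1←0x6c
5: · MOVLT

EXEC = [1,2,4]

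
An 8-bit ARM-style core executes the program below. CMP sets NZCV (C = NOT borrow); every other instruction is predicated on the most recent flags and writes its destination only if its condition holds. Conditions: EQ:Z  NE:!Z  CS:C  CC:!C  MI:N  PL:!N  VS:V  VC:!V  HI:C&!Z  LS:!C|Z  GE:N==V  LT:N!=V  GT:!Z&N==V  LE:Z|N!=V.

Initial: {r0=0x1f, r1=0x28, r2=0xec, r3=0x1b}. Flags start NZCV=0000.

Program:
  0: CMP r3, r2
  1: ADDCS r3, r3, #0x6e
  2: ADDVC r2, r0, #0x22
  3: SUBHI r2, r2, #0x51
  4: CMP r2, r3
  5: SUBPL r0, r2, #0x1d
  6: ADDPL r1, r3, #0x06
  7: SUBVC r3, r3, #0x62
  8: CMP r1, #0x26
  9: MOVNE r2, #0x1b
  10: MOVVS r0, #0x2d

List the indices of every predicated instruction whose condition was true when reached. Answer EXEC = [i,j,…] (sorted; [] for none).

EXEC = [2,5,6,7,9]

[0] flags=0000 → (cmp)
[1] flags=0000 CS?F → skip
[2] flags=0000 VC?T → r2=0x41
[3] flags=0000 HI?F → skip
[4] flags=0010 → (cmp)
[5] flags=0010 PL?T → r0=0x24
[6] flags=0010 PL?T → r1=0x21
[7] flags=0010 VC?T → r3=0xb9
[8] flags=1000 → (cmp)
[9] flags=1000 NE?T → r2=0x1b
[10] flags=1000 VS?F → skip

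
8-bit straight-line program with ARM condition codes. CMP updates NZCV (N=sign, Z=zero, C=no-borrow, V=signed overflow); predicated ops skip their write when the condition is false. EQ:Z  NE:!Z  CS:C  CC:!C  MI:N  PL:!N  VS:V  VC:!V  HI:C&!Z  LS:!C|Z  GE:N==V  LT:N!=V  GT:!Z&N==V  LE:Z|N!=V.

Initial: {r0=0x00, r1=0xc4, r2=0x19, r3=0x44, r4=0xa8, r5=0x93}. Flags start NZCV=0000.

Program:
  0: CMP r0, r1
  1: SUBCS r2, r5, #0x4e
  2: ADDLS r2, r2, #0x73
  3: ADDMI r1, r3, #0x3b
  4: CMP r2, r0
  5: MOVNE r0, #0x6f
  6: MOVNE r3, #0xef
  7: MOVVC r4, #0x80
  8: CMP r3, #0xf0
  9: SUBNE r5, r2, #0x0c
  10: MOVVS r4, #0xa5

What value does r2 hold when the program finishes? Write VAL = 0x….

0: ✓ CMP  NZCV=0000
1: · SUBCS
2: ✓ ADDLS  r2←0x8c
3: · ADDMI
4: ✓ CMP  NZCV=1010
5: ✓ MOVNE  r0←0x6f
6: ✓ MOVNE  r3←0xef
7: ✓ MOVVC  r4←0x80
8: ✓ CMP  NZCV=1000
9: ✓ SUBNE  r5←0x80
10: · MOVVS

VAL = 0x8c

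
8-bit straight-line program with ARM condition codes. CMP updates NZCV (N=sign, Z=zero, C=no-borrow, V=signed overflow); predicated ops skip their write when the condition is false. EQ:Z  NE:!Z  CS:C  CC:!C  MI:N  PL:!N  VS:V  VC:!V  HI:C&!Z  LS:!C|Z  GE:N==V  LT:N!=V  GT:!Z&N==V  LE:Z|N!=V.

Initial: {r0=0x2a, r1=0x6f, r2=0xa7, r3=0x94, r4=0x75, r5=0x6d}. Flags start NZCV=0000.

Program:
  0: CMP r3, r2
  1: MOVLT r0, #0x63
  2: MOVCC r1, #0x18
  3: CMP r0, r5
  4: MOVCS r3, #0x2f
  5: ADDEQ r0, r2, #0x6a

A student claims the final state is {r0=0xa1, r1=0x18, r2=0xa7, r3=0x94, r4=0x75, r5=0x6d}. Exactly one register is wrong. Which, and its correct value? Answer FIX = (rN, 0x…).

FIX = (r0, 0x63)

[0] flags=1000 → (cmp)
[1] flags=1000 LT?T → r0=0x63
[2] flags=1000 CC?T → r1=0x18
[3] flags=1000 → (cmp)
[4] flags=1000 CS?F → skip
[5] flags=1000 EQ?F → skip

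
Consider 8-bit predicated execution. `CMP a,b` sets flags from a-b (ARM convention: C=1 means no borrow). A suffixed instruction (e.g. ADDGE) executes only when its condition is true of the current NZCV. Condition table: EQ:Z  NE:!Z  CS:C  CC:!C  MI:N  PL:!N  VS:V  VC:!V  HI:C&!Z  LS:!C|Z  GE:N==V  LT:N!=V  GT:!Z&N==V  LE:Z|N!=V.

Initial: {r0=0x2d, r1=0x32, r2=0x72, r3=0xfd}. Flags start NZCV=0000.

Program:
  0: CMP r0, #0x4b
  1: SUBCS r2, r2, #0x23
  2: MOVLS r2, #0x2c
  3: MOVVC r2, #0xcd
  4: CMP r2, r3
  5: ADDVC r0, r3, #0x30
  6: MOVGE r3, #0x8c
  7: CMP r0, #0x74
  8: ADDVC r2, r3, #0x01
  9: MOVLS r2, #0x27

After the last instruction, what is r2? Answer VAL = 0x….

[0] flags=1000 → (cmp)
[1] flags=1000 CS?F → skip
[2] flags=1000 LS?T → r2=0x2c
[3] flags=1000 VC?T → r2=0xcd
[4] flags=1000 → (cmp)
[5] flags=1000 VC?T → r0=0x2d
[6] flags=1000 GE?F → skip
[7] flags=1000 → (cmp)
[8] flags=1000 VC?T → r2=0xfe
[9] flags=1000 LS?T → r2=0x27

VAL = 0x27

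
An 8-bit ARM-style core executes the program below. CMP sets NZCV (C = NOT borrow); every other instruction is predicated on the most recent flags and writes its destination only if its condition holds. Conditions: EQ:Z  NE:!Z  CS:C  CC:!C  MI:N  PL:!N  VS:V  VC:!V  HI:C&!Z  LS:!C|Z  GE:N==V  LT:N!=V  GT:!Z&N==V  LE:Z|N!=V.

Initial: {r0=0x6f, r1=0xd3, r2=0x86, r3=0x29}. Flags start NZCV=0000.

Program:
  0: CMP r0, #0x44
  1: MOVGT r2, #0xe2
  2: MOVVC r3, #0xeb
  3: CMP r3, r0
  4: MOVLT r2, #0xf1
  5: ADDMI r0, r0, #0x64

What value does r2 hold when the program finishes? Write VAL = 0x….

[0] flags=0010 → (cmp)
[1] flags=0010 GT?T → r2=0xe2
[2] flags=0010 VC?T → r3=0xeb
[3] flags=0011 → (cmp)
[4] flags=0011 LT?T → r2=0xf1
[5] flags=0011 MI?F → skip

VAL = 0xf1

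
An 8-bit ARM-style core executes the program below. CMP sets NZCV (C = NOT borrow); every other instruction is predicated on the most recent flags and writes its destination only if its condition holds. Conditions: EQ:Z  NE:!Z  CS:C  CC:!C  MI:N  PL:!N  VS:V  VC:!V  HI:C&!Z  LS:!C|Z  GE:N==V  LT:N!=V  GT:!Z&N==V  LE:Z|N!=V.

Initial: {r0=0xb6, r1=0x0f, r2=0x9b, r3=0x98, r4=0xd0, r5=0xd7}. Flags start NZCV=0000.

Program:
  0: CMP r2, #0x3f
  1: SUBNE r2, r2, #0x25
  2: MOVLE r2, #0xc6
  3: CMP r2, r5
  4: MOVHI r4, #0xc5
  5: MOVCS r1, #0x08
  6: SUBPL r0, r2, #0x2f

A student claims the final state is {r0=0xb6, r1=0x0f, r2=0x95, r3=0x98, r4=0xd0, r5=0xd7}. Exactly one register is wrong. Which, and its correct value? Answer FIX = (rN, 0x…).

0: ✓ CMP  NZCV=0011
1: ✓ SUBNE  r2←0x76
2: ✓ MOVLE  r2←0xc6
3: ✓ CMP  NZCV=1000
4: · MOVHI
5: · MOVCS
6: · SUBPL

FIX = (r2, 0xc6)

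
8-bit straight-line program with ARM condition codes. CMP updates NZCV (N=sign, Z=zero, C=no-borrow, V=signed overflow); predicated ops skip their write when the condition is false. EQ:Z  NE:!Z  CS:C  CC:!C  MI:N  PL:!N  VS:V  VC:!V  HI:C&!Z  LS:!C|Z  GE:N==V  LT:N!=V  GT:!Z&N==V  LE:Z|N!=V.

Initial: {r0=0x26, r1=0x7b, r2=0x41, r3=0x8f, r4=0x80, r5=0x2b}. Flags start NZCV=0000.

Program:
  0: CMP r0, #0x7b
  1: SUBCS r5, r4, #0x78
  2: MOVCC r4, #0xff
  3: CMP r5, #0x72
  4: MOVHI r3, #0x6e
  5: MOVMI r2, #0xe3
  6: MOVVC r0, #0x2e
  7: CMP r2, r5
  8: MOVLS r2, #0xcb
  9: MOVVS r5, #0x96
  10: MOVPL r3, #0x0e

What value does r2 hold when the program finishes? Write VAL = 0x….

0: ✓ CMP  NZCV=1000
1: · SUBCS
2: ✓ MOVCC  r4←0xff
3: ✓ CMP  NZCV=1000
4: · MOVHI
5: ✓ MOVMI  r2←0xe3
6: ✓ MOVVC  r0←0x2e
7: ✓ CMP  NZCV=1010
8: · MOVLS
9: · MOVVS
10: · MOVPL

VAL = 0xe3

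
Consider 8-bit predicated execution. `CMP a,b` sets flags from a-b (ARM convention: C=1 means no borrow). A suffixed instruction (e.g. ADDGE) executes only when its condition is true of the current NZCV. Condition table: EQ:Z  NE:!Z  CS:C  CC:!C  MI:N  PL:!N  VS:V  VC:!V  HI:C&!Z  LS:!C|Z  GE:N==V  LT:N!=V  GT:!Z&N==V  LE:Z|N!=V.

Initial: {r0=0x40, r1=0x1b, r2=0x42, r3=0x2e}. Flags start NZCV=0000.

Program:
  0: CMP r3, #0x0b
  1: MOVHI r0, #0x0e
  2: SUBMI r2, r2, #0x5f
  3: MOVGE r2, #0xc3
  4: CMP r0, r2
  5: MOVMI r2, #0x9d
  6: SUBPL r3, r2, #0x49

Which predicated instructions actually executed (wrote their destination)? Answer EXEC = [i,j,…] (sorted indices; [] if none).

EXEC = [1,3,6]

0: ✓ CMP  NZCV=0010
1: ✓ MOVHI  r0←0x0e
2: · SUBMI
3: ✓ MOVGE  r2←0xc3
4: ✓ CMP  NZCV=0000
5: · MOVMI
6: ✓ SUBPL  r3←0x7a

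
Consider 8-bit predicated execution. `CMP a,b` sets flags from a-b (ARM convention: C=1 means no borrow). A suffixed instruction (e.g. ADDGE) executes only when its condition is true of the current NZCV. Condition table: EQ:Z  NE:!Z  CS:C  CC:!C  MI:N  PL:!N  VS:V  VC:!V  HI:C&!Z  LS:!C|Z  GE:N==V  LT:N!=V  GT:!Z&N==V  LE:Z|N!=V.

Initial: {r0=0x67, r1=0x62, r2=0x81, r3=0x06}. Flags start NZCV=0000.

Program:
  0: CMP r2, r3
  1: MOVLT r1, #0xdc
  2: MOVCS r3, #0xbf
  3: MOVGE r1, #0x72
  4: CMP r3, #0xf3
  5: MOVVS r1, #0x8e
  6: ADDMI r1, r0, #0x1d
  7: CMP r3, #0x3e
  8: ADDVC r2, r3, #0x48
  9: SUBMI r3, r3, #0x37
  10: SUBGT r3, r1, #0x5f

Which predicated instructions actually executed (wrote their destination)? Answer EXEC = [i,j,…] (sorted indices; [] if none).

[0] flags=0011 → (cmp)
[1] flags=0011 LT?T → r1=0xdc
[2] flags=0011 CS?T → r3=0xbf
[3] flags=0011 GE?F → skip
[4] flags=1000 → (cmp)
[5] flags=1000 VS?F → skip
[6] flags=1000 MI?T → r1=0x84
[7] flags=1010 → (cmp)
[8] flags=1010 VC?T → r2=0x07
[9] flags=1010 MI?T → r3=0x88
[10] flags=1010 GT?F → skip

EXEC = [1,2,6,8,9]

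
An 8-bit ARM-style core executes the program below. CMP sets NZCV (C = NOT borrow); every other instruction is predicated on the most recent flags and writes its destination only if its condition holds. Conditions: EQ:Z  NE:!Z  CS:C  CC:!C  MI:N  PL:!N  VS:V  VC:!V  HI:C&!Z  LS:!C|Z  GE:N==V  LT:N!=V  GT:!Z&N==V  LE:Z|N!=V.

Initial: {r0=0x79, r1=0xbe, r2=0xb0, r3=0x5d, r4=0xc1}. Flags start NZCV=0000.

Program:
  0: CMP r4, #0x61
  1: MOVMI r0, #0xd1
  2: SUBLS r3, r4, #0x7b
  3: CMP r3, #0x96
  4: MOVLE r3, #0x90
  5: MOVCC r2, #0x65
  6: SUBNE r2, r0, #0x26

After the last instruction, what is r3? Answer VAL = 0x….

[0] flags=0011 → (cmp)
[1] flags=0011 MI?F → skip
[2] flags=0011 LS?F → skip
[3] flags=1001 → (cmp)
[4] flags=1001 LE?F → skip
[5] flags=1001 CC?T → r2=0x65
[6] flags=1001 NE?T → r2=0x53

VAL = 0x5d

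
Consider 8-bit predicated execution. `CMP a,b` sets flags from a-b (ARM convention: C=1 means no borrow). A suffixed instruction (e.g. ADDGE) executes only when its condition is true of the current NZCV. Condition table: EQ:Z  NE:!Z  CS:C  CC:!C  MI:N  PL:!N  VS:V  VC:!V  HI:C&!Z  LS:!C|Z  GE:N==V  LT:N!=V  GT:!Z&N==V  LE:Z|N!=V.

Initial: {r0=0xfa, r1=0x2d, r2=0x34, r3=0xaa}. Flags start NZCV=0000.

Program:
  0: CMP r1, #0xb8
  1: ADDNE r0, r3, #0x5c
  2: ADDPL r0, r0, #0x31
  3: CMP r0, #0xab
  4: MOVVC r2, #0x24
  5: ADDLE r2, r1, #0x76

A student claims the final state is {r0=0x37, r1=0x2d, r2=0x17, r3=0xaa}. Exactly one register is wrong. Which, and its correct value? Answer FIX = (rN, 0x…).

FIX = (r2, 0x34)

[0] flags=0000 → (cmp)
[1] flags=0000 NE?T → r0=0x06
[2] flags=0000 PL?T → r0=0x37
[3] flags=1001 → (cmp)
[4] flags=1001 VC?F → skip
[5] flags=1001 LE?F → skip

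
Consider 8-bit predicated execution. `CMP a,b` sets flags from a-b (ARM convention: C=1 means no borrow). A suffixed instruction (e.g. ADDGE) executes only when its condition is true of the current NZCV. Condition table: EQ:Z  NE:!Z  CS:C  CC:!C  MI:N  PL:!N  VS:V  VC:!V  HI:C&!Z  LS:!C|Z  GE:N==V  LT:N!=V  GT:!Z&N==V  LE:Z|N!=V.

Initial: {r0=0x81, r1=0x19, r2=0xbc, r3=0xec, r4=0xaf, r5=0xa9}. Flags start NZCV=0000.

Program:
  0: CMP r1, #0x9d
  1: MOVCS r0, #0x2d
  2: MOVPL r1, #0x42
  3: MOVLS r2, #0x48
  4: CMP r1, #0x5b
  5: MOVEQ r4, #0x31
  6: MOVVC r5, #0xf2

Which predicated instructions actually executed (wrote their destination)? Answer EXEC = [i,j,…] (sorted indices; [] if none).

EXEC = [2,3,6]

0: ✓ CMP  NZCV=0000
1: · MOVCS
2: ✓ MOVPL  r1←0x42
3: ✓ MOVLS  r2←0x48
4: ✓ CMP  NZCV=1000
5: · MOVEQ
6: ✓ MOVVC  r5←0xf2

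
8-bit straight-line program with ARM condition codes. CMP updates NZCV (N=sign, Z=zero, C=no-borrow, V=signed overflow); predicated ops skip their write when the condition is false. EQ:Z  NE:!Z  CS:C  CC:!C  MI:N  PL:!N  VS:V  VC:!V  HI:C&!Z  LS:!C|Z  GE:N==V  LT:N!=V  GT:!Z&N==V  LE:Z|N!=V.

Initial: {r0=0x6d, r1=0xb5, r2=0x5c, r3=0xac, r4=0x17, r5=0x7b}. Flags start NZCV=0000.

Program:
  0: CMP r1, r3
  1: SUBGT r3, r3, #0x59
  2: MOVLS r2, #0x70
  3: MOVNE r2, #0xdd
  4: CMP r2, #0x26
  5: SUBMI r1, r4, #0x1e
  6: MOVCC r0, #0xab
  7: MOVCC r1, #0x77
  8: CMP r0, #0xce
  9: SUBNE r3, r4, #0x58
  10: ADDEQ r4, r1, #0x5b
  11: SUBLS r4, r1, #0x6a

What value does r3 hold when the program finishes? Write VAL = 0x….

[0] flags=0010 → (cmp)
[1] flags=0010 GT?T → r3=0x53
[2] flags=0010 LS?F → skip
[3] flags=0010 NE?T → r2=0xdd
[4] flags=1010 → (cmp)
[5] flags=1010 MI?T → r1=0xf9
[6] flags=1010 CC?F → skip
[7] flags=1010 CC?F → skip
[8] flags=1001 → (cmp)
[9] flags=1001 NE?T → r3=0xbf
[10] flags=1001 EQ?F → skip
[11] flags=1001 LS?T → r4=0x8f

VAL = 0xbf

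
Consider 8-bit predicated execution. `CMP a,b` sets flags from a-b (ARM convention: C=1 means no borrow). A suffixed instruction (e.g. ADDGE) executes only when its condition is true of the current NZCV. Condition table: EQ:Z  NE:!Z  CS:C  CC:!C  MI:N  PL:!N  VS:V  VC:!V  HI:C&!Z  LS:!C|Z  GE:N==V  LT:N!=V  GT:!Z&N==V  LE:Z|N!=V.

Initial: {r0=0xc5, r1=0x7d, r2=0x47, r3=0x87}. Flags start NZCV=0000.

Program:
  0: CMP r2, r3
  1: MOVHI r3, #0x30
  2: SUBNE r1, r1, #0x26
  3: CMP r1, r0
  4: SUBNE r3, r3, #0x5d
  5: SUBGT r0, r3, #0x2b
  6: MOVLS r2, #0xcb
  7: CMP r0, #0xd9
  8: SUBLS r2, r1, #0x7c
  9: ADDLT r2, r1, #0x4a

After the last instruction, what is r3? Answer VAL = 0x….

0: ✓ CMP  NZCV=1001
1: · MOVHI
2: ✓ SUBNE  r1←0x57
3: ✓ CMP  NZCV=1001
4: ✓ SUBNE  r3←0x2a
5: ✓ SUBGT  r0←0xff
6: ✓ MOVLS  r2←0xcb
7: ✓ CMP  NZCV=0010
8: · SUBLS
9: · ADDLT

VAL = 0x2a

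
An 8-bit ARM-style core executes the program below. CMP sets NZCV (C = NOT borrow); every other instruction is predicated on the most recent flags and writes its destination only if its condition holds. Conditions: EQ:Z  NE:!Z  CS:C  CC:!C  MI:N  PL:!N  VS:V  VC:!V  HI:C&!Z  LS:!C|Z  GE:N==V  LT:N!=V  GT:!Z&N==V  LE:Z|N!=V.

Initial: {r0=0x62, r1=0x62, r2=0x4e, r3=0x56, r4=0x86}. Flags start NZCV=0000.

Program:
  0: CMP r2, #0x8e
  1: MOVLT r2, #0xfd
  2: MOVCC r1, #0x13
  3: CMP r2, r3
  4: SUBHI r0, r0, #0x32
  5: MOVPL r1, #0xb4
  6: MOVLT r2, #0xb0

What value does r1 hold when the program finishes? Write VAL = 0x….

VAL = 0x13

0: ✓ CMP  NZCV=1001
1: · MOVLT
2: ✓ MOVCC  r1←0x13
3: ✓ CMP  NZCV=1000
4: · SUBHI
5: · MOVPL
6: ✓ MOVLT  r2←0xb0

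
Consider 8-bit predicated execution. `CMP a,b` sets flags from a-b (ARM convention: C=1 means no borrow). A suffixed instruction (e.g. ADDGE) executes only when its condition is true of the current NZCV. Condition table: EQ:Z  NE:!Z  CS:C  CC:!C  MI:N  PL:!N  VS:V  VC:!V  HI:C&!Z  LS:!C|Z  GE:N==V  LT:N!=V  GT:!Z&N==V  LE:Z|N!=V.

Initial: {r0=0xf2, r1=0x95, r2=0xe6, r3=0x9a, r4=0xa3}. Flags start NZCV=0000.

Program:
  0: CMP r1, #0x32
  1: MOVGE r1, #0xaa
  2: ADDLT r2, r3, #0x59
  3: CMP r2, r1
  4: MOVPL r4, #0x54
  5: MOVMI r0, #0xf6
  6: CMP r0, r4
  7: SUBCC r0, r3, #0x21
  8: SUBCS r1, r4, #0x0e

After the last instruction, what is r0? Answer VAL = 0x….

[0] flags=0011 → (cmp)
[1] flags=0011 GE?F → skip
[2] flags=0011 LT?T → r2=0xf3
[3] flags=0010 → (cmp)
[4] flags=0010 PL?T → r4=0x54
[5] flags=0010 MI?F → skip
[6] flags=1010 → (cmp)
[7] flags=1010 CC?F → skip
[8] flags=1010 CS?T → r1=0x46

VAL = 0xf2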